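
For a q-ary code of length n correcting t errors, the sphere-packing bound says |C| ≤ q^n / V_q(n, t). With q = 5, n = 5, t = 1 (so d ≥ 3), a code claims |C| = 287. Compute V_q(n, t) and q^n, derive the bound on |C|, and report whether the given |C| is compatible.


V_q(n, t) = 21, q^n = 3125, Hamming bound = 148, |C| = 287 > bound (violated).

Step 1: Compute V_q(n, t) = Σ_{j=0}^1 C(n, j) (q−1)^j.
  j = 0: C(5,0)·(4)^0 = 1·1 = 1.
  j = 1: C(5,1)·(4)^1 = 5·4 = 20.
  V_q(n, t) = 1 + 20 = 21.
Step 2: q^n = 5^5 = 3125.
Step 3: Hamming bound ⌊q^n / V_q(n,t)⌋ = ⌊3125/21⌋ = 148.
Step 4: Compare |C| = 287 to 148: violated.
The claimed |C| lies above the Hamming bound, so no 5-ary code of length 5 with d ≥ 3 can have 287 codewords.


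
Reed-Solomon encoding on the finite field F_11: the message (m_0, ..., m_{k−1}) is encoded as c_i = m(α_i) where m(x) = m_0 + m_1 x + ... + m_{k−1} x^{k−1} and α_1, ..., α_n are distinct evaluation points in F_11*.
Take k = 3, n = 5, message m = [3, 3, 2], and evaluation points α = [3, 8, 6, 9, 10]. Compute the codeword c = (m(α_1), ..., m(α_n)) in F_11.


c = [8, 1, 5, 5, 2]

Message polynomial: m(x) = 3 + 3·x + 2·x^2 (mod 11).
For each evaluation point α_i, compute m(α_i) mod 11:
  α_1 = 3: Horner steps 2 → 9 → 8, so m(3) = 8.
  α_2 = 8: Horner steps 2 → 8 → 1, so m(8) = 1.
  α_3 = 6: Horner steps 2 → 4 → 5, so m(6) = 5.
  α_4 = 9: Horner steps 2 → 10 → 5, so m(9) = 5.
  α_5 = 10: Horner steps 2 → 1 → 2, so m(10) = 2.
Codeword c = [8, 1, 5, 5, 2] ∈ F_11^5.


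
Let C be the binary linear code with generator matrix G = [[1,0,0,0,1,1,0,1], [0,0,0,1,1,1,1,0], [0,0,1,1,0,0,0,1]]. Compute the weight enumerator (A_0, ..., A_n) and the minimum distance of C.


Weight distribution: A_0 = 1, A_3 = 2, A_4 = 3, A_5 = 2. Minimum distance d = 3.

Enumerate all 2^3 = 8 messages m ∈ F_2^3.
For each, compute codeword c = mG in F_2^8, then tally its weight.
  m = 000 → c = 00000000, weight = 0.
  m = 100 → c = 10001101, weight = 4.
  m = 010 → c = 00011110, weight = 4.
  m = 110 → c = 10010011, weight = 4.
  m = 001 → c = 00110001, weight = 3.
  m = 101 → c = 10111100, weight = 5.
  m = 011 → c = 00101111, weight = 5.
  m = 111 → c = 10100010, weight = 3.
Tally weights:
  weight 0: 1 codewords.
  weight 3: 2 codewords.
  weight 4: 3 codewords.
  weight 5: 2 codewords.
Minimum distance d = smallest w > 0 with A_w > 0 = 3.
Sanity: Σ A_w = 8 = 2^3 = 8 ✓.


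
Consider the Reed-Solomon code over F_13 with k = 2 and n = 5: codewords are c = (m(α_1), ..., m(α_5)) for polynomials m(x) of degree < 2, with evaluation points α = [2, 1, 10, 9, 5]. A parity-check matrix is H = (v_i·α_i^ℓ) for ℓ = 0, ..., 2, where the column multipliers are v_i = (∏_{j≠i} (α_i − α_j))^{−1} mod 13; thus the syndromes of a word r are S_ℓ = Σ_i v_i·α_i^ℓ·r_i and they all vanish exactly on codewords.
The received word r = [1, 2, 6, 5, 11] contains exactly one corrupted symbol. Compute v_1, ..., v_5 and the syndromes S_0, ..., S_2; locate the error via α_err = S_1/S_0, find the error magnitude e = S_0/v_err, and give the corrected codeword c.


S = (5, 6, 2), error at position 4, error magnitude e = 11, c = [1, 2, 6, 7, 11].

Step 1: column multipliers v_i = (∏_{j≠i}(α_i − α_j))^{−1} mod 13.
  i = 1 (α = 2): (2−1)(2−10)(2−9)(2−5) = 1·(−8)·(−7)·(−3) = −168 ≡ 1, so v_1 = 1^{−1} = 1 (mod 13).
  i = 2 (α = 1): (1−2)(1−10)(1−9)(1−5) = (−1)·(−9)·(−8)·(−4) = 288 ≡ 2, so v_2 = 2^{−1} = 7 (mod 13).
  i = 3 (α = 10): (10−2)(10−1)(10−9)(10−5) = 8·9·1·5 = 360 ≡ 9, so v_3 = 9^{−1} = 3 (mod 13).
  i = 4 (α = 9): (9−2)(9−1)(9−10)(9−5) = 7·8·(−1)·4 = −224 ≡ 10, so v_4 = 10^{−1} = 4 (mod 13).
  i = 5 (α = 5): (5−2)(5−1)(5−10)(5−9) = 3·4·(−5)·(−4) = 240 ≡ 6, so v_5 = 6^{−1} = 11 (mod 13).
  v = [1, 7, 3, 4, 11].
Step 2: syndromes of r = [1, 2, 6, 5, 11] (all sums mod 13).
  S_0 = Σ v_i r_i = 1·1 + 7·2 + 3·6 + 4·5 + 11·11 = 174 ≡ 5.
  S_1 = Σ v_i α_i r_i = 1·2·1 + 7·1·2 + 3·10·6 + 4·9·5 + 11·5·11 = 981 ≡ 6.
  α_i^2 mod 13 = [4, 1, 9, 3, 12].
  S_2 = Σ v_i α_i^2 r_i = 1·4·1 + 7·1·2 + 3·9·6 + 4·3·5 + 11·12·11 = 1692 ≡ 2.
  S = (5, 6, 2) ≠ 0, so r is not a codeword (an error is present).
Step 3: locate the error. For a single error e at position i, S_ℓ = v_i·e·α_i^ℓ, so α_err = S_1/S_0.
  S_0^{−1} = 5^{−1} = 8 (mod 13), so α_err = 6·8 = 48 ≡ 9 = α_4. Error position i = 4.
  Consistency check: S_2/S_1 = 2·11 = 22 ≡ 9 = α_err ✓ (single-error assumption holds).
Step 4: error magnitude e = S_0/v_4 = S_0·∏_{j≠4}(α_4 − α_j) = 5·10 = 50 ≡ 11 (mod 13).
Step 5: correct position 4: c_4 = r_4 − e = 5 − 11 ≡ 7 (mod 13). Hence c = [1, 2, 6, 7, 11].
  Check: interpolating c through the α_i gives m(x) = 3 + 12·x (degree < 2) with m(α_i) = c_i for every i, so c is indeed a codeword.


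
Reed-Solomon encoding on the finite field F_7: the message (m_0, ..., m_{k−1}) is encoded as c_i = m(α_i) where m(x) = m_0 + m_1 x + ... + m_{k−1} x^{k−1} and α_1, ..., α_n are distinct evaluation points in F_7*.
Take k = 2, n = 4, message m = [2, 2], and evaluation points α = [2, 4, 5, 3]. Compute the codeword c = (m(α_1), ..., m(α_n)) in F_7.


c = [6, 3, 5, 1]

Message polynomial: m(x) = 2 + 2·x (mod 7).
For each evaluation point α_i, compute m(α_i) mod 7:
  α_1 = 2: Horner steps 2 → 6, so m(2) = 6.
  α_2 = 4: Horner steps 2 → 3, so m(4) = 3.
  α_3 = 5: Horner steps 2 → 5, so m(5) = 5.
  α_4 = 3: Horner steps 2 → 1, so m(3) = 1.
Codeword c = [6, 3, 5, 1] ∈ F_7^4.


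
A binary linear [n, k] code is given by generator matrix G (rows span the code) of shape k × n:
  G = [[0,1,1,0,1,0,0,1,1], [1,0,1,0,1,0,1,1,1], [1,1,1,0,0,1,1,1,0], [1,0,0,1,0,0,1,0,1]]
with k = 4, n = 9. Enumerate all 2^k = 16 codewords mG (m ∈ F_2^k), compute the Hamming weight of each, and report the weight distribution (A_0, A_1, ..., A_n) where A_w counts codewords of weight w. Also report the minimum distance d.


Weight distribution: A_0 = 1, A_3 = 4, A_4 = 3, A_5 = 2, A_6 = 4, A_7 = 2. Minimum distance d = 3.

Enumerate all 2^4 = 16 messages m ∈ F_2^4.
For each, compute codeword c = mG in F_2^9, then tally its weight.
  m = 0000 → c = 000000000, weight = 0.
  m = 1000 → c = 011010011, weight = 5.
  m = 0100 → c = 101010111, weight = 6.
  m = 1100 → c = 110000100, weight = 3.
  m = 0010 → c = 111001110, weight = 6.
  m = 1010 → c = 100011101, weight = 5.
  m = 0110 → c = 010011001, weight = 4.
  m = 1110 → c = 001001010, weight = 3.
  m = 0001 → c = 100100101, weight = 4.
  m = 1001 → c = 111110110, weight = 7.
  m = 0101 → c = 001110010, weight = 4.
  m = 1101 → c = 010100001, weight = 3.
  m = 0011 → c = 011101011, weight = 6.
  m = 1011 → c = 000111000, weight = 3.
  m = 0111 → c = 110111100, weight = 6.
  m = 1111 → c = 101101111, weight = 7.
Tally weights:
  weight 0: 1 codewords.
  weight 3: 4 codewords.
  weight 4: 3 codewords.
  weight 5: 2 codewords.
  weight 6: 4 codewords.
  weight 7: 2 codewords.
Minimum distance d = smallest w > 0 with A_w > 0 = 3.
Sanity: Σ A_w = 16 = 2^4 = 16 ✓.


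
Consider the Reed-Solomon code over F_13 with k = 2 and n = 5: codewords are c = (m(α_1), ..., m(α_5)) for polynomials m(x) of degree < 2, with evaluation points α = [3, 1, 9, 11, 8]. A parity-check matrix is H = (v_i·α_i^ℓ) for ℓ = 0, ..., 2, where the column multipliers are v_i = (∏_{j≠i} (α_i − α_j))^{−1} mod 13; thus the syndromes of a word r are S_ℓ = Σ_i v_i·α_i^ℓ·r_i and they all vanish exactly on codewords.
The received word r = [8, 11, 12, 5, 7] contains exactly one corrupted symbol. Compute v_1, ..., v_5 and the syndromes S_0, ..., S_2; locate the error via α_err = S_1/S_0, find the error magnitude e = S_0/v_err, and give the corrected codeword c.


S = (4, 5, 3), error at position 4, error magnitude e = 9, c = [8, 11, 12, 9, 7].

Step 1: column multipliers v_i = (∏_{j≠i}(α_i − α_j))^{−1} mod 13.
  i = 1 (α = 3): (3−1)(3−9)(3−11)(3−8) = 2·(−6)·(−8)·(−5) = −480 ≡ 1, so v_1 = 1^{−1} = 1 (mod 13).
  i = 2 (α = 1): (1−3)(1−9)(1−11)(1−8) = (−2)·(−8)·(−10)·(−7) = 1120 ≡ 2, so v_2 = 2^{−1} = 7 (mod 13).
  i = 3 (α = 9): (9−3)(9−1)(9−11)(9−8) = 6·8·(−2)·1 = −96 ≡ 8, so v_3 = 8^{−1} = 5 (mod 13).
  i = 4 (α = 11): (11−3)(11−1)(11−9)(11−8) = 8·10·2·3 = 480 ≡ 12, so v_4 = 12^{−1} = 12 (mod 13).
  i = 5 (α = 8): (8−3)(8−1)(8−9)(8−11) = 5·7·(−1)·(−3) = 105 ≡ 1, so v_5 = 1^{−1} = 1 (mod 13).
  v = [1, 7, 5, 12, 1].
Step 2: syndromes of r = [8, 11, 12, 5, 7] (all sums mod 13).
  S_0 = Σ v_i r_i = 1·8 + 7·11 + 5·12 + 12·5 + 1·7 = 212 ≡ 4.
  S_1 = Σ v_i α_i r_i = 1·3·8 + 7·1·11 + 5·9·12 + 12·11·5 + 1·8·7 = 1357 ≡ 5.
  α_i^2 mod 13 = [9, 1, 3, 4, 12].
  S_2 = Σ v_i α_i^2 r_i = 1·9·8 + 7·1·11 + 5·3·12 + 12·4·5 + 1·12·7 = 653 ≡ 3.
  S = (4, 5, 3) ≠ 0, so r is not a codeword (an error is present).
Step 3: locate the error. For a single error e at position i, S_ℓ = v_i·e·α_i^ℓ, so α_err = S_1/S_0.
  S_0^{−1} = 4^{−1} = 10 (mod 13), so α_err = 5·10 = 50 ≡ 11 = α_4. Error position i = 4.
  Consistency check: S_2/S_1 = 3·8 = 24 ≡ 11 = α_err ✓ (single-error assumption holds).
Step 4: error magnitude e = S_0/v_4 = S_0·∏_{j≠4}(α_4 − α_j) = 4·12 = 48 ≡ 9 (mod 13).
Step 5: correct position 4: c_4 = r_4 − e = 5 − 9 ≡ 9 (mod 13). Hence c = [8, 11, 12, 9, 7].
  Check: interpolating c through the α_i gives m(x) = 6 + 5·x (degree < 2) with m(α_i) = c_i for every i, so c is indeed a codeword.


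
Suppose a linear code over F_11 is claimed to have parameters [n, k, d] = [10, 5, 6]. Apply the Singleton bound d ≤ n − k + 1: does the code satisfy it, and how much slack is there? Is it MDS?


Singleton RHS = n − k + 1 = 6, slack = 0, bound satisfied, MDS.

Singleton bound: d ≤ n − k + 1.
Here n = 10, k = 5, so n − k + 1 = 6.
Given d = 6, check d ≤ 6: YES.
Slack = (n − k + 1) − d = 0.
The code is MDS (slack = 0).
Description: the claimed parameters are [10, 5, 6]_11; such a code would be MDS (meets Singleton bound).


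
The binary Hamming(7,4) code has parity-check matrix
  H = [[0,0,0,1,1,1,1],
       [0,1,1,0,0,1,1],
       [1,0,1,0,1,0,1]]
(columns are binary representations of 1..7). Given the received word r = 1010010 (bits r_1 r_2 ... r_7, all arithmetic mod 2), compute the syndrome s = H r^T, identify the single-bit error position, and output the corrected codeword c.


s = (1, 0, 0)^T, error position = 4, corrected codeword c = 1011010

Compute s = H r^T mod 2 one row at a time:
  s_1 = 0 + 0 + 1 + 0 = 1 ≡ 1 (mod 2).
  s_2 = 0 + 1 + 1 + 0 = 2 ≡ 0 (mod 2).
  s_3 = 1 + 1 + 0 + 0 = 2 ≡ 0 (mod 2).
s = (1, 0, 0)^T — this equals column 4 of H (binary 100), so error is at position 4.
Correct: flip bit 4 of r = 1010010 to get c = 1011010.


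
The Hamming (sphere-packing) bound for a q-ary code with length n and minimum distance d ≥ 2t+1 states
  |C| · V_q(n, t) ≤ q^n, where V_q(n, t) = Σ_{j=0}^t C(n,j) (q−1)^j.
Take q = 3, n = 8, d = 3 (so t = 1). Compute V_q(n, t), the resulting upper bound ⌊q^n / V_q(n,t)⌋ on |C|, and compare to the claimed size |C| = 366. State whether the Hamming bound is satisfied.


V_q(n, t) = 17, q^n = 6561, Hamming bound = 385, |C| = 366 ≤ bound (satisfied).

Step 1: Compute V_q(n, t) = Σ_{j=0}^1 C(n, j) (q−1)^j.
  j = 0: C(8,0)·(2)^0 = 1·1 = 1.
  j = 1: C(8,1)·(2)^1 = 8·2 = 16.
  V_q(n, t) = 1 + 16 = 17.
Step 2: q^n = 3^8 = 6561.
Step 3: Hamming bound ⌊q^n / V_q(n,t)⌋ = ⌊6561/17⌋ = 385.
Step 4: Compare |C| = 366 to 385: satisfied.
The claimed |C| lies below the Hamming bound.


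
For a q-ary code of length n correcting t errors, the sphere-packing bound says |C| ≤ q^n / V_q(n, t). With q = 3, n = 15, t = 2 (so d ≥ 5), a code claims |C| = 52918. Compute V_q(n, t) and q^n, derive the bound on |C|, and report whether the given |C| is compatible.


V_q(n, t) = 451, q^n = 14348907, Hamming bound = 31815, |C| = 52918 > bound (violated).

Step 1: Compute V_q(n, t) = Σ_{j=0}^2 C(n, j) (q−1)^j.
  j = 0: C(15,0)·(2)^0 = 1·1 = 1.
  j = 1: C(15,1)·(2)^1 = 15·2 = 30.
  j = 2: C(15,2)·(2)^2 = 105·4 = 420.
  V_q(n, t) = 1 + 30 + 420 = 451.
Step 2: q^n = 3^15 = 14348907.
Step 3: Hamming bound ⌊q^n / V_q(n,t)⌋ = ⌊14348907/451⌋ = 31815.
Step 4: Compare |C| = 52918 to 31815: violated.
The claimed |C| lies above the Hamming bound, so no 3-ary code of length 15 with d ≥ 5 can have 52918 codewords.


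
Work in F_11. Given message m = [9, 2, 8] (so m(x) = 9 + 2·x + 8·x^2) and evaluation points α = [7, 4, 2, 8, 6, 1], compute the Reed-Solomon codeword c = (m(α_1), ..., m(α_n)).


c = [8, 2, 1, 9, 1, 8]

Message polynomial: m(x) = 9 + 2·x + 8·x^2 (mod 11).
For each evaluation point α_i, compute m(α_i) mod 11:
  α_1 = 7: Horner steps 8 → 3 → 8, so m(7) = 8.
  α_2 = 4: Horner steps 8 → 1 → 2, so m(4) = 2.
  α_3 = 2: Horner steps 8 → 7 → 1, so m(2) = 1.
  α_4 = 8: Horner steps 8 → 0 → 9, so m(8) = 9.
  α_5 = 6: Horner steps 8 → 6 → 1, so m(6) = 1.
  α_6 = 1: Horner steps 8 → 10 → 8, so m(1) = 8.
Codeword c = [8, 2, 1, 9, 1, 8] ∈ F_11^6.


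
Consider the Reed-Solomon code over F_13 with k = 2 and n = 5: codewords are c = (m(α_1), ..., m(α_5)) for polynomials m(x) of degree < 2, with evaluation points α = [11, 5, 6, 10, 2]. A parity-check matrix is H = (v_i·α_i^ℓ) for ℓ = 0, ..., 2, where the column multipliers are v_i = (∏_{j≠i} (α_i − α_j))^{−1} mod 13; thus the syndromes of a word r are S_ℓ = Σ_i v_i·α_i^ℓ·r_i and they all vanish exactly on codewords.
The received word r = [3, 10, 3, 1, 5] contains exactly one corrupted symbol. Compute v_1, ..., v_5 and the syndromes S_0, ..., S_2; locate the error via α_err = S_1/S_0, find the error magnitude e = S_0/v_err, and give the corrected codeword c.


S = (10, 6, 1), error at position 1, error magnitude e = 9, c = [7, 10, 3, 1, 5].

Step 1: column multipliers v_i = (∏_{j≠i}(α_i − α_j))^{−1} mod 13.
  i = 1 (α = 11): (11−5)(11−6)(11−10)(11−2) = 6·5·1·9 = 270 ≡ 10, so v_1 = 10^{−1} = 4 (mod 13).
  i = 2 (α = 5): (5−11)(5−6)(5−10)(5−2) = (−6)·(−1)·(−5)·3 = −90 ≡ 1, so v_2 = 1^{−1} = 1 (mod 13).
  i = 3 (α = 6): (6−11)(6−5)(6−10)(6−2) = (−5)·1·(−4)·4 = 80 ≡ 2, so v_3 = 2^{−1} = 7 (mod 13).
  i = 4 (α = 10): (10−11)(10−5)(10−6)(10−2) = (−1)·5·4·8 = −160 ≡ 9, so v_4 = 9^{−1} = 3 (mod 13).
  i = 5 (α = 2): (2−11)(2−5)(2−6)(2−10) = (−9)·(−3)·(−4)·(−8) = 864 ≡ 6, so v_5 = 6^{−1} = 11 (mod 13).
  v = [4, 1, 7, 3, 11].
Step 2: syndromes of r = [3, 10, 3, 1, 5] (all sums mod 13).
  S_0 = Σ v_i r_i = 4·3 + 1·10 + 7·3 + 3·1 + 11·5 = 101 ≡ 10.
  S_1 = Σ v_i α_i r_i = 4·11·3 + 1·5·10 + 7·6·3 + 3·10·1 + 11·2·5 = 448 ≡ 6.
  α_i^2 mod 13 = [4, 12, 10, 9, 4].
  S_2 = Σ v_i α_i^2 r_i = 4·4·3 + 1·12·10 + 7·10·3 + 3·9·1 + 11·4·5 = 625 ≡ 1.
  S = (10, 6, 1) ≠ 0, so r is not a codeword (an error is present).
Step 3: locate the error. For a single error e at position i, S_ℓ = v_i·e·α_i^ℓ, so α_err = S_1/S_0.
  S_0^{−1} = 10^{−1} = 4 (mod 13), so α_err = 6·4 = 24 ≡ 11 = α_1. Error position i = 1.
  Consistency check: S_2/S_1 = 1·11 = 11 ≡ 11 = α_err ✓ (single-error assumption holds).
Step 4: error magnitude e = S_0/v_1 = S_0·∏_{j≠1}(α_1 − α_j) = 10·10 = 100 ≡ 9 (mod 13).
Step 5: correct position 1: c_1 = r_1 − e = 3 − 9 ≡ 7 (mod 13). Hence c = [7, 10, 3, 1, 5].
  Check: interpolating c through the α_i gives m(x) = 6 + 6·x (degree < 2) with m(α_i) = c_i for every i, so c is indeed a codeword.


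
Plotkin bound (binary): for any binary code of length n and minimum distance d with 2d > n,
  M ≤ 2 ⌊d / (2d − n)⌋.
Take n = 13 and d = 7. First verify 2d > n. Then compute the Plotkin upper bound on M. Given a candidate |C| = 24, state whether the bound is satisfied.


Plotkin bound M ≤ 14; given |C| = 24 > bound (violated).

Check applicability: 2d = 14, n = 13.
2d − n = 1 > 0, so Plotkin applies.
Compute d/(2d−n) = 7/1 ≈ 7.0000.
⌊d/(2d−n)⌋ = 7.
Plotkin bound: M ≤ 2·7 = 14.
Given |C| = 24, check: VIOLATED.
This |C| is above the Plotkin bound, so no binary code with n = 13, d = 7 and 24 codewords exists.


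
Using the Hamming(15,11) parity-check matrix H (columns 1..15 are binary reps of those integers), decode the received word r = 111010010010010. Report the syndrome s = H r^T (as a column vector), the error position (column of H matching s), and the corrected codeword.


s = (1, 0, 0, 0)^T, error position = 8, corrected codeword c = 111010000010010

Compute s = H r^T mod 2 one row at a time:
  s_1 = 1 + 0 + 0 + 1 + 0 + 0 + 1 + 0 = 3 ≡ 1 (mod 2).
  s_2 = 0 + 1 + 0 + 0 + 0 + 0 + 1 + 0 = 2 ≡ 0 (mod 2).
  s_3 = 1 + 1 + 0 + 0 + 0 + 1 + 1 + 0 = 4 ≡ 0 (mod 2).
  s_4 = 1 + 1 + 1 + 0 + 0 + 1 + 0 + 0 = 4 ≡ 0 (mod 2).
s = (1, 0, 0, 0)^T — this equals column 8 of H (binary 1000), so error is at position 8.
Correct: flip bit 8 of r = 111010010010010 to get c = 111010000010010.


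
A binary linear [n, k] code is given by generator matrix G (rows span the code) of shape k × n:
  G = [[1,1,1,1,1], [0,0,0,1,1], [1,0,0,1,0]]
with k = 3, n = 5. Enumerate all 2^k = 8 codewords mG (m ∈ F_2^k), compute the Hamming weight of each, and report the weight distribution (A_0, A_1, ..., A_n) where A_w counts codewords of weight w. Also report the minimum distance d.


Weight distribution: A_0 = 1, A_2 = 3, A_3 = 3, A_5 = 1. Minimum distance d = 2.

Enumerate all 2^3 = 8 messages m ∈ F_2^3.
For each, compute codeword c = mG in F_2^5, then tally its weight.
  m = 000 → c = 00000, weight = 0.
  m = 100 → c = 11111, weight = 5.
  m = 010 → c = 00011, weight = 2.
  m = 110 → c = 11100, weight = 3.
  m = 001 → c = 10010, weight = 2.
  m = 101 → c = 01101, weight = 3.
  m = 011 → c = 10001, weight = 2.
  m = 111 → c = 01110, weight = 3.
Tally weights:
  weight 0: 1 codewords.
  weight 2: 3 codewords.
  weight 3: 3 codewords.
  weight 5: 1 codewords.
Minimum distance d = smallest w > 0 with A_w > 0 = 2.
Sanity: Σ A_w = 8 = 2^3 = 8 ✓.


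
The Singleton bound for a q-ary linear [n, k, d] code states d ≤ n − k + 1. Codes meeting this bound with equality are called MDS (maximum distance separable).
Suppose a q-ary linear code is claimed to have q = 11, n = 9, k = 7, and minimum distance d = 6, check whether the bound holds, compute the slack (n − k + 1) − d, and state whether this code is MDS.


Singleton RHS = n − k + 1 = 3, slack = -3, bound violated (no such code; not MDS).

Singleton bound: d ≤ n − k + 1.
Here n = 9, k = 7, so n − k + 1 = 3.
Given d = 6, check d ≤ 3: NO.
Slack = (n − k + 1) − d = -3.
The slack is negative: d = 6 exceeds n − k + 1 = 3 by 3, so the Singleton bound is violated and no linear [9, 7, 6]_11 code can exist. In particular it is not MDS (MDS requires d = n − k + 1 exactly).
Description: the claimed parameters are [9, 7, 6]_11; such a code would be impossible (violates the Singleton bound).


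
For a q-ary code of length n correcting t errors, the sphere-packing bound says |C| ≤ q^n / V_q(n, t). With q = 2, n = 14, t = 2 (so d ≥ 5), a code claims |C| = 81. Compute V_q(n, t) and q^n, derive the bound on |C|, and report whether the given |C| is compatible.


V_q(n, t) = 106, q^n = 16384, Hamming bound = 154, |C| = 81 ≤ bound (satisfied).

Step 1: Compute V_q(n, t) = Σ_{j=0}^2 C(n, j) (q−1)^j.
  j = 0: C(14,0)·(1)^0 = 1·1 = 1.
  j = 1: C(14,1)·(1)^1 = 14·1 = 14.
  j = 2: C(14,2)·(1)^2 = 91·1 = 91.
  V_q(n, t) = 1 + 14 + 91 = 106.
Step 2: q^n = 2^14 = 16384.
Step 3: Hamming bound ⌊q^n / V_q(n,t)⌋ = ⌊16384/106⌋ = 154.
Step 4: Compare |C| = 81 to 154: satisfied.
The claimed |C| lies below the Hamming bound.


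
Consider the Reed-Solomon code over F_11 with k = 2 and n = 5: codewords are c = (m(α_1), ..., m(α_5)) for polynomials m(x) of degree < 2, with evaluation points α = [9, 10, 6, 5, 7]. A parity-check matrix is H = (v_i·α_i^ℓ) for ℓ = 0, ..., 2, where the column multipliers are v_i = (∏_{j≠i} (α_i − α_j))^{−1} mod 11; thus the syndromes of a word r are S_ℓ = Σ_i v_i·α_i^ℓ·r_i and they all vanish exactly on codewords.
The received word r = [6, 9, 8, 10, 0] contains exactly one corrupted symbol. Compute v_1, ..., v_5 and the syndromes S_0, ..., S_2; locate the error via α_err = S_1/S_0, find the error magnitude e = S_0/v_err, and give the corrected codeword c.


S = (7, 2, 10), error at position 4, error magnitude e = 5, c = [6, 9, 8, 5, 0].

Step 1: column multipliers v_i = (∏_{j≠i}(α_i − α_j))^{−1} mod 11.
  i = 1 (α = 9): (9−10)(9−6)(9−5)(9−7) = (−1)·3·4·2 = −24 ≡ 9, so v_1 = 9^{−1} = 5 (mod 11).
  i = 2 (α = 10): (10−9)(10−6)(10−5)(10−7) = 1·4·5·3 = 60 ≡ 5, so v_2 = 5^{−1} = 9 (mod 11).
  i = 3 (α = 6): (6−9)(6−10)(6−5)(6−7) = (−3)·(−4)·1·(−1) = −12 ≡ 10, so v_3 = 10^{−1} = 10 (mod 11).
  i = 4 (α = 5): (5−9)(5−10)(5−6)(5−7) = (−4)·(−5)·(−1)·(−2) = 40 ≡ 7, so v_4 = 7^{−1} = 8 (mod 11).
  i = 5 (α = 7): (7−9)(7−10)(7−6)(7−5) = (−2)·(−3)·1·2 = 12 ≡ 1, so v_5 = 1^{−1} = 1 (mod 11).
  v = [5, 9, 10, 8, 1].
Step 2: syndromes of r = [6, 9, 8, 10, 0] (all sums mod 11).
  S_0 = Σ v_i r_i = 5·6 + 9·9 + 10·8 + 8·10 + 1·0 = 271 ≡ 7.
  S_1 = Σ v_i α_i r_i = 5·9·6 + 9·10·9 + 10·6·8 + 8·5·10 + 1·7·0 = 1960 ≡ 2.
  α_i^2 mod 11 = [4, 1, 3, 3, 5].
  S_2 = Σ v_i α_i^2 r_i = 5·4·6 + 9·1·9 + 10·3·8 + 8·3·10 + 1·5·0 = 681 ≡ 10.
  S = (7, 2, 10) ≠ 0, so r is not a codeword (an error is present).
Step 3: locate the error. For a single error e at position i, S_ℓ = v_i·e·α_i^ℓ, so α_err = S_1/S_0.
  S_0^{−1} = 7^{−1} = 8 (mod 11), so α_err = 2·8 = 16 ≡ 5 = α_4. Error position i = 4.
  Consistency check: S_2/S_1 = 10·6 = 60 ≡ 5 = α_err ✓ (single-error assumption holds).
Step 4: error magnitude e = S_0/v_4 = S_0·∏_{j≠4}(α_4 − α_j) = 7·7 = 49 ≡ 5 (mod 11).
Step 5: correct position 4: c_4 = r_4 − e = 10 − 5 ≡ 5 (mod 11). Hence c = [6, 9, 8, 5, 0].
  Check: interpolating c through the α_i gives m(x) = 1 + 3·x (degree < 2) with m(α_i) = c_i for every i, so c is indeed a codeword.


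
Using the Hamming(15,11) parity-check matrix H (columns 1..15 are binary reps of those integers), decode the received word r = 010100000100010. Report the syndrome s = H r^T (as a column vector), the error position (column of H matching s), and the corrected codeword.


s = (0, 0, 1, 0)^T, error position = 2, corrected codeword c = 000100000100010

Compute s = H r^T mod 2 one row at a time:
  s_1 = 0 + 0 + 1 + 0 + 0 + 0 + 1 + 0 = 2 ≡ 0 (mod 2).
  s_2 = 1 + 0 + 0 + 0 + 0 + 0 + 1 + 0 = 2 ≡ 0 (mod 2).
  s_3 = 1 + 0 + 0 + 0 + 1 + 0 + 1 + 0 = 3 ≡ 1 (mod 2).
  s_4 = 0 + 0 + 0 + 0 + 0 + 0 + 0 + 0 = 0 ≡ 0 (mod 2).
s = (0, 0, 1, 0)^T — this equals column 2 of H (binary 0010), so error is at position 2.
Correct: flip bit 2 of r = 010100000100010 to get c = 000100000100010.


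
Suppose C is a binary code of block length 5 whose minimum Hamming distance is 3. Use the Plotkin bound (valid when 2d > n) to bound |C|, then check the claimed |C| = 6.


Plotkin bound M ≤ 6; given |C| = 6 ≤ bound (satisfied).

Check applicability: 2d = 6, n = 5.
2d − n = 1 > 0, so Plotkin applies.
Compute d/(2d−n) = 3/1 ≈ 3.0000.
⌊d/(2d−n)⌋ = 3.
Plotkin bound: M ≤ 2·3 = 6.
Given |C| = 6, check: satisfied.
This |C| is at the Plotkin bound.


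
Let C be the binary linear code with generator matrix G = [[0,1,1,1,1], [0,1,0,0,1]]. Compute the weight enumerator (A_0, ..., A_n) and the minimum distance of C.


Weight distribution: A_0 = 1, A_2 = 2, A_4 = 1. Minimum distance d = 2.

Enumerate all 2^2 = 4 messages m ∈ F_2^2.
For each, compute codeword c = mG in F_2^5, then tally its weight.
  m = 00 → c = 00000, weight = 0.
  m = 10 → c = 01111, weight = 4.
  m = 01 → c = 01001, weight = 2.
  m = 11 → c = 00110, weight = 2.
Tally weights:
  weight 0: 1 codewords.
  weight 2: 2 codewords.
  weight 4: 1 codewords.
Minimum distance d = smallest w > 0 with A_w > 0 = 2.
Sanity: Σ A_w = 4 = 2^2 = 4 ✓.


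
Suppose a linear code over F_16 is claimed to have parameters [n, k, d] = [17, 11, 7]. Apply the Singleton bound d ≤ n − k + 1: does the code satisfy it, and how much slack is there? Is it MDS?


Singleton RHS = n − k + 1 = 7, slack = 0, bound satisfied, MDS.

Singleton bound: d ≤ n − k + 1.
Here n = 17, k = 11, so n − k + 1 = 7.
Given d = 7, check d ≤ 7: YES.
Slack = (n − k + 1) − d = 0.
The code is MDS (slack = 0).
Description: the claimed parameters are [17, 11, 7]_16; such a code would be MDS (meets Singleton bound).


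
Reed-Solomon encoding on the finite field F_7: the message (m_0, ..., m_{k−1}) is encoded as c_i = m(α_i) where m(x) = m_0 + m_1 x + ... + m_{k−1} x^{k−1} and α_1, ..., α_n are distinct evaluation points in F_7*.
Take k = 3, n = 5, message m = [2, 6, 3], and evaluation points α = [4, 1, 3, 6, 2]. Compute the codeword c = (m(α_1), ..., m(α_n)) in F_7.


c = [4, 4, 5, 6, 5]

Message polynomial: m(x) = 2 + 6·x + 3·x^2 (mod 7).
For each evaluation point α_i, compute m(α_i) mod 7:
  α_1 = 4: Horner steps 3 → 4 → 4, so m(4) = 4.
  α_2 = 1: Horner steps 3 → 2 → 4, so m(1) = 4.
  α_3 = 3: Horner steps 3 → 1 → 5, so m(3) = 5.
  α_4 = 6: Horner steps 3 → 3 → 6, so m(6) = 6.
  α_5 = 2: Horner steps 3 → 5 → 5, so m(2) = 5.
Codeword c = [4, 4, 5, 6, 5] ∈ F_7^5.


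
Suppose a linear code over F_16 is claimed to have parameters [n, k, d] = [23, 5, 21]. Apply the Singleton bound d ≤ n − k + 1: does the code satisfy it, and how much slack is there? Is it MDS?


Singleton RHS = n − k + 1 = 19, slack = -2, bound violated (no such code; not MDS).

Singleton bound: d ≤ n − k + 1.
Here n = 23, k = 5, so n − k + 1 = 19.
Given d = 21, check d ≤ 19: NO.
Slack = (n − k + 1) − d = -2.
The slack is negative: d = 21 exceeds n − k + 1 = 19 by 2, so the Singleton bound is violated and no linear [23, 5, 21]_16 code can exist. In particular it is not MDS (MDS requires d = n − k + 1 exactly).
Description: the claimed parameters are [23, 5, 21]_16; such a code would be impossible (violates the Singleton bound).


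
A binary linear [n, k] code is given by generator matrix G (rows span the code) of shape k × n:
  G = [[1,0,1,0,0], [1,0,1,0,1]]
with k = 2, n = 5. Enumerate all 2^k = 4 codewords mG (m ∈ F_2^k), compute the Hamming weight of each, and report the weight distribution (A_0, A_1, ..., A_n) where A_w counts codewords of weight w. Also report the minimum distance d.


Weight distribution: A_0 = 1, A_1 = 1, A_2 = 1, A_3 = 1. Minimum distance d = 1.

Enumerate all 2^2 = 4 messages m ∈ F_2^2.
For each, compute codeword c = mG in F_2^5, then tally its weight.
  m = 00 → c = 00000, weight = 0.
  m = 10 → c = 10100, weight = 2.
  m = 01 → c = 10101, weight = 3.
  m = 11 → c = 00001, weight = 1.
Tally weights:
  weight 0: 1 codewords.
  weight 1: 1 codewords.
  weight 2: 1 codewords.
  weight 3: 1 codewords.
Minimum distance d = smallest w > 0 with A_w > 0 = 1.
Sanity: Σ A_w = 4 = 2^2 = 4 ✓.


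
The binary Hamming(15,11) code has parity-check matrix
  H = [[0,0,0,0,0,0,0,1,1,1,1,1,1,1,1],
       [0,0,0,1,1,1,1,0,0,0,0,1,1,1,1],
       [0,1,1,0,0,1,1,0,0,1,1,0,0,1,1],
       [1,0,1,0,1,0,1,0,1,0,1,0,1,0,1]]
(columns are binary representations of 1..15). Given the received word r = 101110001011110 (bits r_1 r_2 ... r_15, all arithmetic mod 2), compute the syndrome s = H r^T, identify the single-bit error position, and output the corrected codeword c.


s = (1, 1, 1, 0)^T, error position = 14, corrected codeword c = 101110001011100

Compute s = H r^T mod 2 one row at a time:
  s_1 = 0 + 1 + 0 + 1 + 1 + 1 + 1 + 0 = 5 ≡ 1 (mod 2).
  s_2 = 1 + 1 + 0 + 0 + 1 + 1 + 1 + 0 = 5 ≡ 1 (mod 2).
  s_3 = 0 + 1 + 0 + 0 + 0 + 1 + 1 + 0 = 3 ≡ 1 (mod 2).
  s_4 = 1 + 1 + 1 + 0 + 1 + 1 + 1 + 0 = 6 ≡ 0 (mod 2).
s = (1, 1, 1, 0)^T — this equals column 14 of H (binary 1110), so error is at position 14.
Correct: flip bit 14 of r = 101110001011110 to get c = 101110001011100.


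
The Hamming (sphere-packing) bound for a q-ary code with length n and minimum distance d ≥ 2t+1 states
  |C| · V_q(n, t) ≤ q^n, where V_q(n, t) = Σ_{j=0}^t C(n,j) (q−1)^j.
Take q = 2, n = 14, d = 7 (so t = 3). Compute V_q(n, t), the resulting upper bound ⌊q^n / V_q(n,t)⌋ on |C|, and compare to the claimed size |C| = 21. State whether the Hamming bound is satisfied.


V_q(n, t) = 470, q^n = 16384, Hamming bound = 34, |C| = 21 ≤ bound (satisfied).

Step 1: Compute V_q(n, t) = Σ_{j=0}^3 C(n, j) (q−1)^j.
  j = 0: C(14,0)·(1)^0 = 1·1 = 1.
  j = 1: C(14,1)·(1)^1 = 14·1 = 14.
  j = 2: C(14,2)·(1)^2 = 91·1 = 91.
  j = 3: C(14,3)·(1)^3 = 364·1 = 364.
  V_q(n, t) = 1 + 14 + 91 + 364 = 470.
Step 2: q^n = 2^14 = 16384.
Step 3: Hamming bound ⌊q^n / V_q(n,t)⌋ = ⌊16384/470⌋ = 34.
Step 4: Compare |C| = 21 to 34: satisfied.
The claimed |C| lies below the Hamming bound.


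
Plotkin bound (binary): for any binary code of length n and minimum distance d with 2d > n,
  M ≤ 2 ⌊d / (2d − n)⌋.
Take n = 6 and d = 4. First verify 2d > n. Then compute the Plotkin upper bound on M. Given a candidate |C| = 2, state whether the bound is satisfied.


Plotkin bound M ≤ 4; given |C| = 2 ≤ bound (satisfied).

Check applicability: 2d = 8, n = 6.
2d − n = 2 > 0, so Plotkin applies.
Compute d/(2d−n) = 4/2 ≈ 2.0000.
⌊d/(2d−n)⌋ = 2.
Plotkin bound: M ≤ 2·2 = 4.
Given |C| = 2, check: satisfied.
This |C| is below the Plotkin bound.


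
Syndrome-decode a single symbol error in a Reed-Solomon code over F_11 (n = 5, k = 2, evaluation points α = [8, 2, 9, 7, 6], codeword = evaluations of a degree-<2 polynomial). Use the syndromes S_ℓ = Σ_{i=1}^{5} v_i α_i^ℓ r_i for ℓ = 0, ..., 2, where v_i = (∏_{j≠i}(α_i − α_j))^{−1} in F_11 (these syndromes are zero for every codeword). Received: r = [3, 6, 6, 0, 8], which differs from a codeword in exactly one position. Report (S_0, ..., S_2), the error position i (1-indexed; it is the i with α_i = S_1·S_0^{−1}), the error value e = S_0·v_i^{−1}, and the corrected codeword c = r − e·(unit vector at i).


S = (8, 5, 10), error at position 2, error magnitude e = 10, c = [3, 7, 6, 0, 8].

Step 1: column multipliers v_i = (∏_{j≠i}(α_i − α_j))^{−1} mod 11.
  i = 1 (α = 8): (8−2)(8−9)(8−7)(8−6) = 6·(−1)·1·2 = −12 ≡ 10, so v_1 = 10^{−1} = 10 (mod 11).
  i = 2 (α = 2): (2−8)(2−9)(2−7)(2−6) = (−6)·(−7)·(−5)·(−4) = 840 ≡ 4, so v_2 = 4^{−1} = 3 (mod 11).
  i = 3 (α = 9): (9−8)(9−2)(9−7)(9−6) = 1·7·2·3 = 42 ≡ 9, so v_3 = 9^{−1} = 5 (mod 11).
  i = 4 (α = 7): (7−8)(7−2)(7−9)(7−6) = (−1)·5·(−2)·1 = 10 ≡ 10, so v_4 = 10^{−1} = 10 (mod 11).
  i = 5 (α = 6): (6−8)(6−2)(6−9)(6−7) = (−2)·4·(−3)·(−1) = −24 ≡ 9, so v_5 = 9^{−1} = 5 (mod 11).
  v = [10, 3, 5, 10, 5].
Step 2: syndromes of r = [3, 6, 6, 0, 8] (all sums mod 11).
  S_0 = Σ v_i r_i = 10·3 + 3·6 + 5·6 + 10·0 + 5·8 = 118 ≡ 8.
  S_1 = Σ v_i α_i r_i = 10·8·3 + 3·2·6 + 5·9·6 + 10·7·0 + 5·6·8 = 786 ≡ 5.
  α_i^2 mod 11 = [9, 4, 4, 5, 3].
  S_2 = Σ v_i α_i^2 r_i = 10·9·3 + 3·4·6 + 5·4·6 + 10·5·0 + 5·3·8 = 582 ≡ 10.
  S = (8, 5, 10) ≠ 0, so r is not a codeword (an error is present).
Step 3: locate the error. For a single error e at position i, S_ℓ = v_i·e·α_i^ℓ, so α_err = S_1/S_0.
  S_0^{−1} = 8^{−1} = 7 (mod 11), so α_err = 5·7 = 35 ≡ 2 = α_2. Error position i = 2.
  Consistency check: S_2/S_1 = 10·9 = 90 ≡ 2 = α_err ✓ (single-error assumption holds).
Step 4: error magnitude e = S_0/v_2 = S_0·∏_{j≠2}(α_2 − α_j) = 8·4 = 32 ≡ 10 (mod 11).
Step 5: correct position 2: c_2 = r_2 − e = 6 − 10 ≡ 7 (mod 11). Hence c = [3, 7, 6, 0, 8].
  Check: interpolating c through the α_i gives m(x) = 1 + 3·x (degree < 2) with m(α_i) = c_i for every i, so c is indeed a codeword.


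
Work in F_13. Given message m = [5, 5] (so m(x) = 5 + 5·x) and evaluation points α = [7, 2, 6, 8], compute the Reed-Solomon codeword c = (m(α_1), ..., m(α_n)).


c = [1, 2, 9, 6]

Message polynomial: m(x) = 5 + 5·x (mod 13).
For each evaluation point α_i, compute m(α_i) mod 13:
  α_1 = 7: Horner steps 5 → 1, so m(7) = 1.
  α_2 = 2: Horner steps 5 → 2, so m(2) = 2.
  α_3 = 6: Horner steps 5 → 9, so m(6) = 9.
  α_4 = 8: Horner steps 5 → 6, so m(8) = 6.
Codeword c = [1, 2, 9, 6] ∈ F_13^4.


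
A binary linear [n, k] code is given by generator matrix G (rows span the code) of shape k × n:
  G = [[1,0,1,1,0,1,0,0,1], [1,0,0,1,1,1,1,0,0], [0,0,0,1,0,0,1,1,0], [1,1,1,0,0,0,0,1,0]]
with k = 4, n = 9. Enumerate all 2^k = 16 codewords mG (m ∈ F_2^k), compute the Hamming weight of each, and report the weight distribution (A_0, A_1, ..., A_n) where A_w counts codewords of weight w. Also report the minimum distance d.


Weight distribution: A_0 = 1, A_3 = 1, A_4 = 5, A_5 = 6, A_6 = 2, A_7 = 1. Minimum distance d = 3.

Enumerate all 2^4 = 16 messages m ∈ F_2^4.
For each, compute codeword c = mG in F_2^9, then tally its weight.
  m = 0000 → c = 000000000, weight = 0.
  m = 1000 → c = 101101001, weight = 5.
  m = 0100 → c = 100111100, weight = 5.
  m = 1100 → c = 001010101, weight = 4.
  m = 0010 → c = 000100110, weight = 3.
  m = 1010 → c = 101001111, weight = 6.
  m = 0110 → c = 100011010, weight = 4.
  m = 1110 → c = 001110011, weight = 5.
  m = 0001 → c = 111000010, weight = 4.
  m = 1001 → c = 010101011, weight = 5.
  m = 0101 → c = 011111110, weight = 7.
  m = 1101 → c = 110010111, weight = 6.
  m = 0011 → c = 111100100, weight = 5.
  m = 1011 → c = 010001101, weight = 4.
  m = 0111 → c = 011011000, weight = 4.
  m = 1111 → c = 110110001, weight = 5.
Tally weights:
  weight 0: 1 codewords.
  weight 3: 1 codewords.
  weight 4: 5 codewords.
  weight 5: 6 codewords.
  weight 6: 2 codewords.
  weight 7: 1 codewords.
Minimum distance d = smallest w > 0 with A_w > 0 = 3.
Sanity: Σ A_w = 16 = 2^4 = 16 ✓.


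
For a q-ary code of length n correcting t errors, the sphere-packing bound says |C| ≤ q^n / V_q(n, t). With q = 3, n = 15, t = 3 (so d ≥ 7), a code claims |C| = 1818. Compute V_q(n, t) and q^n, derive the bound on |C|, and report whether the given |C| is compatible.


V_q(n, t) = 4091, q^n = 14348907, Hamming bound = 3507, |C| = 1818 ≤ bound (satisfied).

Step 1: Compute V_q(n, t) = Σ_{j=0}^3 C(n, j) (q−1)^j.
  j = 0: C(15,0)·(2)^0 = 1·1 = 1.
  j = 1: C(15,1)·(2)^1 = 15·2 = 30.
  j = 2: C(15,2)·(2)^2 = 105·4 = 420.
  j = 3: C(15,3)·(2)^3 = 455·8 = 3640.
  V_q(n, t) = 1 + 30 + 420 + 3640 = 4091.
Step 2: q^n = 3^15 = 14348907.
Step 3: Hamming bound ⌊q^n / V_q(n,t)⌋ = ⌊14348907/4091⌋ = 3507.
Step 4: Compare |C| = 1818 to 3507: satisfied.
The claimed |C| lies below the Hamming bound.


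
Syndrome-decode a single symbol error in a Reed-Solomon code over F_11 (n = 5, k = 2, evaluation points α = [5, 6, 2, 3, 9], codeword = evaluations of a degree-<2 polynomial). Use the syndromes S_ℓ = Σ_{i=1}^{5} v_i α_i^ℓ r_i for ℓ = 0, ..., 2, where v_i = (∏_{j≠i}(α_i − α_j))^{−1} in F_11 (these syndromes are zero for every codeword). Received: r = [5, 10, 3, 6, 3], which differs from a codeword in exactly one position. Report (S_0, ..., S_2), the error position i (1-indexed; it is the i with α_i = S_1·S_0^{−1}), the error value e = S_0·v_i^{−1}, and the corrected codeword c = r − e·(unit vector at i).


S = (5, 10, 9), error at position 3, error magnitude e = 2, c = [5, 10, 1, 6, 3].

Step 1: column multipliers v_i = (∏_{j≠i}(α_i − α_j))^{−1} mod 11.
  i = 1 (α = 5): (5−6)(5−2)(5−3)(5−9) = (−1)·3·2·(−4) = 24 ≡ 2, so v_1 = 2^{−1} = 6 (mod 11).
  i = 2 (α = 6): (6−5)(6−2)(6−3)(6−9) = 1·4·3·(−3) = −36 ≡ 8, so v_2 = 8^{−1} = 7 (mod 11).
  i = 3 (α = 2): (2−5)(2−6)(2−3)(2−9) = (−3)·(−4)·(−1)·(−7) = 84 ≡ 7, so v_3 = 7^{−1} = 8 (mod 11).
  i = 4 (α = 3): (3−5)(3−6)(3−2)(3−9) = (−2)·(−3)·1·(−6) = −36 ≡ 8, so v_4 = 8^{−1} = 7 (mod 11).
  i = 5 (α = 9): (9−5)(9−6)(9−2)(9−3) = 4·3·7·6 = 504 ≡ 9, so v_5 = 9^{−1} = 5 (mod 11).
  v = [6, 7, 8, 7, 5].
Step 2: syndromes of r = [5, 10, 3, 6, 3] (all sums mod 11).
  S_0 = Σ v_i r_i = 6·5 + 7·10 + 8·3 + 7·6 + 5·3 = 181 ≡ 5.
  S_1 = Σ v_i α_i r_i = 6·5·5 + 7·6·10 + 8·2·3 + 7·3·6 + 5·9·3 = 879 ≡ 10.
  α_i^2 mod 11 = [3, 3, 4, 9, 4].
  S_2 = Σ v_i α_i^2 r_i = 6·3·5 + 7·3·10 + 8·4·3 + 7·9·6 + 5·4·3 = 834 ≡ 9.
  S = (5, 10, 9) ≠ 0, so r is not a codeword (an error is present).
Step 3: locate the error. For a single error e at position i, S_ℓ = v_i·e·α_i^ℓ, so α_err = S_1/S_0.
  S_0^{−1} = 5^{−1} = 9 (mod 11), so α_err = 10·9 = 90 ≡ 2 = α_3. Error position i = 3.
  Consistency check: S_2/S_1 = 9·10 = 90 ≡ 2 = α_err ✓ (single-error assumption holds).
Step 4: error magnitude e = S_0/v_3 = S_0·∏_{j≠3}(α_3 − α_j) = 5·7 = 35 ≡ 2 (mod 11).
Step 5: correct position 3: c_3 = r_3 − e = 3 − 2 ≡ 1 (mod 11). Hence c = [5, 10, 1, 6, 3].
  Check: interpolating c through the α_i gives m(x) = 2 + 5·x (degree < 2) with m(α_i) = c_i for every i, so c is indeed a codeword.


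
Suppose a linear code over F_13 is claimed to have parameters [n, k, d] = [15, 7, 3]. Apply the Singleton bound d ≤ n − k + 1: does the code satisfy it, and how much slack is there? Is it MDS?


Singleton RHS = n − k + 1 = 9, slack = 6, bound satisfied, not MDS.

Singleton bound: d ≤ n − k + 1.
Here n = 15, k = 7, so n − k + 1 = 9.
Given d = 3, check d ≤ 9: YES.
Slack = (n − k + 1) − d = 6.
The code is NOT MDS (slack = 6 > 0).
Description: the claimed parameters are [15, 7, 3]_13; such a code would be non-MDS.


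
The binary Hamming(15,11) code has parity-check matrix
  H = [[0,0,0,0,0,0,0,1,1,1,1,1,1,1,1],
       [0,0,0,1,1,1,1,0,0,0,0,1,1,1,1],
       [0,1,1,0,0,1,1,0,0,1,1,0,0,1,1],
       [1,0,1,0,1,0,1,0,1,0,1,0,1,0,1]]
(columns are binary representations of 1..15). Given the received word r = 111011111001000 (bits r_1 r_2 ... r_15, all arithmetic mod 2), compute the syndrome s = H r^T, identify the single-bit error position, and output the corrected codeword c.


s = (1, 0, 0, 1)^T, error position = 9, corrected codeword c = 111011110001000

Compute s = H r^T mod 2 one row at a time:
  s_1 = 1 + 1 + 0 + 0 + 1 + 0 + 0 + 0 = 3 ≡ 1 (mod 2).
  s_2 = 0 + 1 + 1 + 1 + 1 + 0 + 0 + 0 = 4 ≡ 0 (mod 2).
  s_3 = 1 + 1 + 1 + 1 + 0 + 0 + 0 + 0 = 4 ≡ 0 (mod 2).
  s_4 = 1 + 1 + 1 + 1 + 1 + 0 + 0 + 0 = 5 ≡ 1 (mod 2).
s = (1, 0, 0, 1)^T — this equals column 9 of H (binary 1001), so error is at position 9.
Correct: flip bit 9 of r = 111011111001000 to get c = 111011110001000.


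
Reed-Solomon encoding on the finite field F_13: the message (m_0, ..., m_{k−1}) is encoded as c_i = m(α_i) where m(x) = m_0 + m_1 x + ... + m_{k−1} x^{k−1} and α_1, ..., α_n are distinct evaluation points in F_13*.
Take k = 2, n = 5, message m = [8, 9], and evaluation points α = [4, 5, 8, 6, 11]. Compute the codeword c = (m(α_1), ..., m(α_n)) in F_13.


c = [5, 1, 2, 10, 3]

Message polynomial: m(x) = 8 + 9·x (mod 13).
For each evaluation point α_i, compute m(α_i) mod 13:
  α_1 = 4: Horner steps 9 → 5, so m(4) = 5.
  α_2 = 5: Horner steps 9 → 1, so m(5) = 1.
  α_3 = 8: Horner steps 9 → 2, so m(8) = 2.
  α_4 = 6: Horner steps 9 → 10, so m(6) = 10.
  α_5 = 11: Horner steps 9 → 3, so m(11) = 3.
Codeword c = [5, 1, 2, 10, 3] ∈ F_13^5.


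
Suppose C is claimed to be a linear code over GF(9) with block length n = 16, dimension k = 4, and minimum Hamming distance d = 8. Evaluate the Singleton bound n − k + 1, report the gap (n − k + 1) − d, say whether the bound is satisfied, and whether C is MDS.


Singleton RHS = n − k + 1 = 13, slack = 5, bound satisfied, not MDS.

Singleton bound: d ≤ n − k + 1.
Here n = 16, k = 4, so n − k + 1 = 13.
Given d = 8, check d ≤ 13: YES.
Slack = (n − k + 1) − d = 5.
The code is NOT MDS (slack = 5 > 0).
Description: the claimed parameters are [16, 4, 8]_9; such a code would be non-MDS.
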